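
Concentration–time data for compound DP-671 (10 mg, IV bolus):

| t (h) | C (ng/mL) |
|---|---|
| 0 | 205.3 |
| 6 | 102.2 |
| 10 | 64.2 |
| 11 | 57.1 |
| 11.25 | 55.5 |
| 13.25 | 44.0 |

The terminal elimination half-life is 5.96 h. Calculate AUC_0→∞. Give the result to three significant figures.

Trapezoidal AUC_0→13.25:
  [0→6]: (205.3+102.2)/2 × 6 = 922.5
  [6→10]: (102.2+64.2)/2 × 4 = 332.8
  [10→11]: (64.2+57.1)/2 × 1 = 60.65
  [11→11.25]: (57.1+55.5)/2 × 0.25 = 14.075
  [11.25→13.25]: (55.5+44.0)/2 × 2 = 99.5
  Sum = 1429.525 ng/mL·h
k_e = ln2 / t½ = 0.693147 / 5.96 = 0.1163 h^-1
Extrapolated tail: C_last / k_e = 44.0 / 0.1163 = 378.332
AUC_0→∞ = 1429.525 + 378.332 = 1807.857 ng/mL·h

AUC = 1810 ng/mL·h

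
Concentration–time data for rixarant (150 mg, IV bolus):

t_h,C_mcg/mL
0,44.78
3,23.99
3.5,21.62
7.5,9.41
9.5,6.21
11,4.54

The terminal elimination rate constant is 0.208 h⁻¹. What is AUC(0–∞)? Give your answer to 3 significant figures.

Trapezoidal AUC_0→11:
  [0→3]: (44.78+23.99)/2 × 3 = 103.155
  [3→3.5]: (23.99+21.62)/2 × 0.5 = 11.4025
  [3.5→7.5]: (21.62+9.41)/2 × 4 = 62.06
  [7.5→9.5]: (9.41+6.21)/2 × 2 = 15.62
  [9.5→11]: (6.21+4.54)/2 × 1.5 = 8.0625
  Sum = 200.3 mcg/mL·h
Extrapolated tail: C_last / k_e = 4.54 / 0.208 = 21.827
AUC_0→∞ = 200.3 + 21.827 = 222.127 mcg/mL·h

AUC = 222 mcg/mL·h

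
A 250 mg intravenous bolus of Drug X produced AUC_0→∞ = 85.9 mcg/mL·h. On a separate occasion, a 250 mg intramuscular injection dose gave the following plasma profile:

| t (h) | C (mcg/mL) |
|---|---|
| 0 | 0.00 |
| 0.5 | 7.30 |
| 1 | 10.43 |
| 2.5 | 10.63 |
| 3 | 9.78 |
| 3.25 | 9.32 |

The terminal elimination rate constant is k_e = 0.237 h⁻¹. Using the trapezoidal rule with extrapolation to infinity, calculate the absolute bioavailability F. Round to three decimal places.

F = 0.802

Trapezoidal AUC_0→3.25 (intramuscular injection):
  [0→0.5]: (0.00+7.30)/2 × 0.5 = 1.825
  [0.5→1]: (7.30+10.43)/2 × 0.5 = 4.4325
  [1→2.5]: (10.43+10.63)/2 × 1.5 = 15.795
  [2.5→3]: (10.63+9.78)/2 × 0.5 = 5.1025
  [3→3.25]: (9.78+9.32)/2 × 0.25 = 2.3875
  Sum = 29.5425 mcg/mL·h
Tail: C_last/k_e = 9.32/0.237 = 39.325
AUC_0→∞ (intramuscular injection) = 29.5425 + 39.325 = 68.8675 mcg/mL·h
F = (AUC_ev/D_ev)/(AUC_iv/D_iv) = (68.8675/250)/(85.9/250) = 0.27547/0.3436 = 0.8017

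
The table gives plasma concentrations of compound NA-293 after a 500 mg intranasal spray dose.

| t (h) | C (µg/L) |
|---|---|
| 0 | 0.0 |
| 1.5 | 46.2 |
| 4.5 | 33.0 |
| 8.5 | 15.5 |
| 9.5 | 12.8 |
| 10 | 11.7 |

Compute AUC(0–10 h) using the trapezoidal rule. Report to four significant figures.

AUC = 270.7 µg/L·h

Trapezoidal AUC_0→10:
  [0→1.5]: (0.0+46.2)/2 × 1.5 = 34.65
  [1.5→4.5]: (46.2+33.0)/2 × 3 = 118.8
  [4.5→8.5]: (33.0+15.5)/2 × 4 = 97.0
  [8.5→9.5]: (15.5+12.8)/2 × 1 = 14.15
  [9.5→10]: (12.8+11.7)/2 × 0.5 = 6.125
  Sum = 270.725 µg/L·h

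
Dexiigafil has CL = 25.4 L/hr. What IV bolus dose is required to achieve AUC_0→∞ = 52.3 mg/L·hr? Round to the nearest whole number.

Dose_iv = CL × AUC_0→∞
     = 25.4 × 52.3 = 1328.42 mg

Dose = 1328 mg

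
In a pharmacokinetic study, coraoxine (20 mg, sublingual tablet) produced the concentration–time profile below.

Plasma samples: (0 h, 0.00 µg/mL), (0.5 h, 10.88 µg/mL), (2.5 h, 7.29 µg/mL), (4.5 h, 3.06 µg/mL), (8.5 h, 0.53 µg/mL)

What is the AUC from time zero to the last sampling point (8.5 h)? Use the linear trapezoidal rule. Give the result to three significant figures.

AUC = 38.4 µg/mL·h

Trapezoidal AUC_0→8.5:
  [0→0.5]: (0.00+10.88)/2 × 0.5 = 2.72
  [0.5→2.5]: (10.88+7.29)/2 × 2 = 18.17
  [2.5→4.5]: (7.29+3.06)/2 × 2 = 10.35
  [4.5→8.5]: (3.06+0.53)/2 × 4 = 7.18
  Sum = 38.42 µg/mL·h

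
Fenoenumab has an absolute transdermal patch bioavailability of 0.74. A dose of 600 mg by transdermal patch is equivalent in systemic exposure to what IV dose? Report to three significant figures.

Systemic exposure from an extravascular dose = F × D_ev, so the equivalent IV dose is F × D_ev.
D_iv = F × D_ev = 0.74 × 600 = 444 mg

D_iv = 444 mg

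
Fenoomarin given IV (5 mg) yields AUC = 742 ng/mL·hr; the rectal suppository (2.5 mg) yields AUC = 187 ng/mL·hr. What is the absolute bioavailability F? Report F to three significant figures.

F = 0.504

F = (AUC_ev / D_ev) / (AUC_iv / D_iv)
  = (187/2.5) / (742/5)
  = 74.8 / 148.4 = 0.5040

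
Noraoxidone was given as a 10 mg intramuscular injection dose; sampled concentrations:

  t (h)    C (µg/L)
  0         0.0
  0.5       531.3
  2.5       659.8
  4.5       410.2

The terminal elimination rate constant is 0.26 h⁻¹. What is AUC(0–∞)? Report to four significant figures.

AUC = 3972 µg/L·h

Trapezoidal AUC_0→4.5:
  [0→0.5]: (0.0+531.3)/2 × 0.5 = 132.825
  [0.5→2.5]: (531.3+659.8)/2 × 2 = 1191.1
  [2.5→4.5]: (659.8+410.2)/2 × 2 = 1070.0
  Sum = 2393.925 µg/L·h
Extrapolated tail: C_last / k_e = 410.2 / 0.26 = 1577.692
AUC_0→∞ = 2393.925 + 1577.692 = 3971.617 µg/L·h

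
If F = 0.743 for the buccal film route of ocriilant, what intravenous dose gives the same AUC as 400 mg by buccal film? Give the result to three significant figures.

Systemic exposure from an extravascular dose = F × D_ev, so the equivalent IV dose is F × D_ev.
D_iv = F × D_ev = 0.743 × 400 = 297.2 mg

D_iv = 297 mg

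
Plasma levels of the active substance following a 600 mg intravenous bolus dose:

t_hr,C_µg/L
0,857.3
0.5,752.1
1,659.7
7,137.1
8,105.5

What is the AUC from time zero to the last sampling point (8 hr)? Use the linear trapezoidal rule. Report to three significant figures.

Trapezoidal AUC_0→8:
  [0→0.5]: (857.3+752.1)/2 × 0.5 = 402.35
  [0.5→1]: (752.1+659.7)/2 × 0.5 = 352.95
  [1→7]: (659.7+137.1)/2 × 6 = 2390.4
  [7→8]: (137.1+105.5)/2 × 1 = 121.3
  Sum = 3267.0 µg/L·hr

AUC = 3270 µg/L·hr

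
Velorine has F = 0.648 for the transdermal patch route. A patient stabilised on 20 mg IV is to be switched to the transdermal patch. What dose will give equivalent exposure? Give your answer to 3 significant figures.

For equal systemic exposure: F × D_ev = D_iv
D_ev = D_iv / F = 20 / 0.648 = 30.8642 mg

D_transdermal = 30.9 mg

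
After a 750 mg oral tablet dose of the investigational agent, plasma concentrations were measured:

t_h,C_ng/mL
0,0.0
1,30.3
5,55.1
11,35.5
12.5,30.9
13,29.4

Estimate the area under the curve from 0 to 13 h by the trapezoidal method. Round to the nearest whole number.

AUC = 523 ng/mL·h

Trapezoidal AUC_0→13:
  [0→1]: (0.0+30.3)/2 × 1 = 15.15
  [1→5]: (30.3+55.1)/2 × 4 = 170.8
  [5→11]: (55.1+35.5)/2 × 6 = 271.8
  [11→12.5]: (35.5+30.9)/2 × 1.5 = 49.8
  [12.5→13]: (30.9+29.4)/2 × 0.5 = 15.075
  Sum = 522.625 ng/mL·h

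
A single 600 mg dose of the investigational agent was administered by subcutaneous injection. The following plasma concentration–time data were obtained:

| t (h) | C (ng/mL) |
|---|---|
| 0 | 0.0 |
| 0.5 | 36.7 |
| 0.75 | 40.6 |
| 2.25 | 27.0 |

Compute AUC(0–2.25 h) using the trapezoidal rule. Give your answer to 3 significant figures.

AUC = 69.5 ng/mL·h

Trapezoidal AUC_0→2.25:
  [0→0.5]: (0.0+36.7)/2 × 0.5 = 9.175
  [0.5→0.75]: (36.7+40.6)/2 × 0.25 = 9.6625
  [0.75→2.25]: (40.6+27.0)/2 × 1.5 = 50.7
  Sum = 69.5375 ng/mL·h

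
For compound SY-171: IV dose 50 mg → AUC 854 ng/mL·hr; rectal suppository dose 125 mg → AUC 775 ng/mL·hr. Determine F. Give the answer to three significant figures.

F = (AUC_ev / D_ev) / (AUC_iv / D_iv)
  = (775/125) / (854/50)
  = 6.2 / 17.08 = 0.3630

F = 0.363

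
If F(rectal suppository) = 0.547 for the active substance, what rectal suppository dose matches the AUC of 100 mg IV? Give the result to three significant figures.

D_rectal = 183 mg

For equal systemic exposure: F × D_ev = D_iv
D_ev = D_iv / F = 100 / 0.547 = 182.815 mg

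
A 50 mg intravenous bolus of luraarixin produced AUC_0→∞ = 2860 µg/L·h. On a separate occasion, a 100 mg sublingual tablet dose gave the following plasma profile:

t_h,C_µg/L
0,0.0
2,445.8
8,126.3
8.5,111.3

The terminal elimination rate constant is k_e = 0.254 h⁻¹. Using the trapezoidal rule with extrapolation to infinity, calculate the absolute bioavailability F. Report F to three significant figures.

F = 0.465

Trapezoidal AUC_0→8.5 (sublingual tablet):
  [0→2]: (0.0+445.8)/2 × 2 = 445.8
  [2→8]: (445.8+126.3)/2 × 6 = 1716.3
  [8→8.5]: (126.3+111.3)/2 × 0.5 = 59.4
  Sum = 2221.5 µg/L·h
Tail: C_last/k_e = 111.3/0.254 = 438.189
AUC_0→∞ (sublingual tablet) = 2221.5 + 438.189 = 2659.689 µg/L·h
F = (AUC_ev/D_ev)/(AUC_iv/D_iv) = (2659.689/100)/(2860/50) = 26.59689/57.2 = 0.4650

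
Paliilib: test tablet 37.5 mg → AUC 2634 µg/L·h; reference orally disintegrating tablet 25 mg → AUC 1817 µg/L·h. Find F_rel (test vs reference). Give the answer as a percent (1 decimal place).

F_rel = (AUC_test/D_test) / (AUC_ref/D_ref)
      = (2634/37.5) / (1817/25)
      = 70.24 / 72.68 = 0.9664 = 96.64%

F_rel = 96.6%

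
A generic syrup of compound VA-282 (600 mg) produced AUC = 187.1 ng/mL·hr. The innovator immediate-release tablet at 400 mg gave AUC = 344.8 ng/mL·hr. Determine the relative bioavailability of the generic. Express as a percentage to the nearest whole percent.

F_rel = 36%

F_rel = (AUC_test/D_test) / (AUC_ref/D_ref)
      = (187.1/600) / (344.8/400)
      = 0.311833 / 0.862 = 0.3618 = 36.18%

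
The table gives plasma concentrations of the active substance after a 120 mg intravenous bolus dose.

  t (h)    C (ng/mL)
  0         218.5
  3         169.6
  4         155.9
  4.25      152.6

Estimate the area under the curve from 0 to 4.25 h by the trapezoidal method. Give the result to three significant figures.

Trapezoidal AUC_0→4.25:
  [0→3]: (218.5+169.6)/2 × 3 = 582.15
  [3→4]: (169.6+155.9)/2 × 1 = 162.75
  [4→4.25]: (155.9+152.6)/2 × 0.25 = 38.5625
  Sum = 783.4625 ng/mL·h

AUC = 783 ng/mL·h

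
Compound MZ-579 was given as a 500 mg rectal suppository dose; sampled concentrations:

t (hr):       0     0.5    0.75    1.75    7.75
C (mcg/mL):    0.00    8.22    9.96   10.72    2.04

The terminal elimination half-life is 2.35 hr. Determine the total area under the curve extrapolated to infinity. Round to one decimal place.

Trapezoidal AUC_0→7.75:
  [0→0.5]: (0.00+8.22)/2 × 0.5 = 2.055
  [0.5→0.75]: (8.22+9.96)/2 × 0.25 = 2.2725
  [0.75→1.75]: (9.96+10.72)/2 × 1 = 10.34
  [1.75→7.75]: (10.72+2.04)/2 × 6 = 38.28
  Sum = 52.9475 mcg/mL·hr
k_e = ln2 / t½ = 0.693147 / 2.35 = 0.2950 hr^-1
Extrapolated tail: C_last / k_e = 2.04 / 0.295 = 6.915
AUC_0→∞ = 52.9475 + 6.915 = 59.8625 mcg/mL·hr

AUC = 59.9 mcg/mL·hr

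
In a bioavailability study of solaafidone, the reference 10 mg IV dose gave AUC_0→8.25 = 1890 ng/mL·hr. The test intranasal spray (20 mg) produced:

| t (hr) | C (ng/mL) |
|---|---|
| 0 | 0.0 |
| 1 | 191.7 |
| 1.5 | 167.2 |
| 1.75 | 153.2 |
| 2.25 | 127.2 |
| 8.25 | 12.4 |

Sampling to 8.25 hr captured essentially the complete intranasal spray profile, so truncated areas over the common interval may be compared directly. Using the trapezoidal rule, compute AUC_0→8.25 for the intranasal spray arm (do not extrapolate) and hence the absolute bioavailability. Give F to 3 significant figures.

F = 0.189

Trapezoidal AUC_0→8.25 (intranasal spray):
  [0→1]: (0.0+191.7)/2 × 1 = 95.85
  [1→1.5]: (191.7+167.2)/2 × 0.5 = 89.725
  [1.5→1.75]: (167.2+153.2)/2 × 0.25 = 40.05
  [1.75→2.25]: (153.2+127.2)/2 × 0.5 = 70.1
  [2.25→8.25]: (127.2+12.4)/2 × 6 = 418.8
  Sum = 714.525 ng/mL·hr
F = (AUC_ev/D_ev)/(AUC_iv/D_iv) = (714.525/20)/(1890/10) = 35.72625/189 = 0.1890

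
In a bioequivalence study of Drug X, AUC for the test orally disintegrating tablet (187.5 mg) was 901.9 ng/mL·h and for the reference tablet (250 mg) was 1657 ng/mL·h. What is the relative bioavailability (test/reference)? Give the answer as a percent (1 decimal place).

F_rel = 72.6%

F_rel = (AUC_test/D_test) / (AUC_ref/D_ref)
      = (901.9/187.5) / (1657/250)
      = 4.81013 / 6.628 = 0.7257 = 72.57%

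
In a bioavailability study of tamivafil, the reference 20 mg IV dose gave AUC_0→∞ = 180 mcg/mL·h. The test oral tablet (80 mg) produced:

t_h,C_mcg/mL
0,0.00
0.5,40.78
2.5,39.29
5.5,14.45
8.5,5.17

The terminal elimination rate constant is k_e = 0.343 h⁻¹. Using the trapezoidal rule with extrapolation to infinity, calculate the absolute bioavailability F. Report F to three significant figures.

Trapezoidal AUC_0→8.5 (oral tablet):
  [0→0.5]: (0.00+40.78)/2 × 0.5 = 10.195
  [0.5→2.5]: (40.78+39.29)/2 × 2 = 80.07
  [2.5→5.5]: (39.29+14.45)/2 × 3 = 80.61
  [5.5→8.5]: (14.45+5.17)/2 × 3 = 29.43
  Sum = 200.305 mcg/mL·h
Tail: C_last/k_e = 5.17/0.343 = 15.073
AUC_0→∞ (oral tablet) = 200.305 + 15.073 = 215.378 mcg/mL·h
F = (AUC_ev/D_ev)/(AUC_iv/D_iv) = (215.378/80)/(180/20) = 2.692225/9 = 0.2991

F = 0.299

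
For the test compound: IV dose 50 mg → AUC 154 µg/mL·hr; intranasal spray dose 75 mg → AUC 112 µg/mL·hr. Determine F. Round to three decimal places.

F = (AUC_ev / D_ev) / (AUC_iv / D_iv)
  = (112/75) / (154/50)
  = 1.49333 / 3.08 = 0.4848

F = 0.485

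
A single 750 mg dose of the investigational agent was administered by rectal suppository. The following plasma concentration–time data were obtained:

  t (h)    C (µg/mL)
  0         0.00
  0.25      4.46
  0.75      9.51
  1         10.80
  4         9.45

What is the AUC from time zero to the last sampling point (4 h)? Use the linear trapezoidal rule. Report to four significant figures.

AUC = 36.96 µg/mL·h

Trapezoidal AUC_0→4:
  [0→0.25]: (0.00+4.46)/2 × 0.25 = 0.5575
  [0.25→0.75]: (4.46+9.51)/2 × 0.5 = 3.4925
  [0.75→1]: (9.51+10.80)/2 × 0.25 = 2.53875
  [1→4]: (10.80+9.45)/2 × 3 = 30.375
  Sum = 36.96375 µg/mL·h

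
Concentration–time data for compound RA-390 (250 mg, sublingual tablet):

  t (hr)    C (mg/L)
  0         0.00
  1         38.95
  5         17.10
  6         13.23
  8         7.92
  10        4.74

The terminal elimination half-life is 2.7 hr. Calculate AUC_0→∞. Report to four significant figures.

Trapezoidal AUC_0→10:
  [0→1]: (0.00+38.95)/2 × 1 = 19.475
  [1→5]: (38.95+17.10)/2 × 4 = 112.1
  [5→6]: (17.10+13.23)/2 × 1 = 15.165
  [6→8]: (13.23+7.92)/2 × 2 = 21.15
  [8→10]: (7.92+4.74)/2 × 2 = 12.66
  Sum = 180.55 mg/L·hr
k_e = ln2 / t½ = 0.693147 / 2.7 = 0.2567 hr^-1
Extrapolated tail: C_last / k_e = 4.74 / 0.2567 = 18.465
AUC_0→∞ = 180.55 + 18.465 = 199.015 mg/L·hr

AUC = 199.0 mg/L·hr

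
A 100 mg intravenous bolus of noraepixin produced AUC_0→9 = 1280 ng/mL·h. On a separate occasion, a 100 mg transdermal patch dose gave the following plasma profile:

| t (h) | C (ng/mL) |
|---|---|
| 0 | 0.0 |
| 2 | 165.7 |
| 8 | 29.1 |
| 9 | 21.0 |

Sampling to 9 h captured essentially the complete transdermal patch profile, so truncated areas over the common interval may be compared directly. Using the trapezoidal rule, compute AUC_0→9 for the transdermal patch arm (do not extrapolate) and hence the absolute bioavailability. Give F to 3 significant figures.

Trapezoidal AUC_0→9 (transdermal patch):
  [0→2]: (0.0+165.7)/2 × 2 = 165.7
  [2→8]: (165.7+29.1)/2 × 6 = 584.4
  [8→9]: (29.1+21.0)/2 × 1 = 25.05
  Sum = 775.15 ng/mL·h
F = (AUC_ev/D_ev)/(AUC_iv/D_iv) = (775.15/100)/(1280/100) = 7.7515/12.8 = 0.6056

F = 0.606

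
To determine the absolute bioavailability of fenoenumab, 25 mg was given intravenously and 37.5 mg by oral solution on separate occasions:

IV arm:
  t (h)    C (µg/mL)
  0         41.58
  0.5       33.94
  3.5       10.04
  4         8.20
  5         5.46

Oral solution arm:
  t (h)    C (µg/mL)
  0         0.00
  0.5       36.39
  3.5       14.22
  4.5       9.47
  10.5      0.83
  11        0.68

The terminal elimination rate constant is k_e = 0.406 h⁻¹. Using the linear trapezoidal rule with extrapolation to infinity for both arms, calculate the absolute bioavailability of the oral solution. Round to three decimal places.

Trapezoidal AUC_0→5 (IV):
  [0→0.5]: (41.58+33.94)/2 × 0.5 = 18.88
  [0.5→3.5]: (33.94+10.04)/2 × 3 = 65.97
  [3.5→4]: (10.04+8.20)/2 × 0.5 = 4.56
  [4→5]: (8.20+5.46)/2 × 1 = 6.83
  Sum = 96.24 µg/mL·h
IV tail: 5.46/0.406 = 13.448; AUC_iv,0→∞ = 96.24 + 13.448 = 109.688 µg/mL·h
Trapezoidal AUC_0→11 (oral solution):
  [0→0.5]: (0.00+36.39)/2 × 0.5 = 9.0975
  [0.5→3.5]: (36.39+14.22)/2 × 3 = 75.915
  [3.5→4.5]: (14.22+9.47)/2 × 1 = 11.845
  [4.5→10.5]: (9.47+0.83)/2 × 6 = 30.9
  [10.5→11]: (0.83+0.68)/2 × 0.5 = 0.3775
  Sum = 128.135 µg/mL·h
oral solution tail: 0.68/0.406 = 1.675; AUC_ev,0→∞ = 128.135 + 1.675 = 129.81 µg/mL·h
F = (AUC_ev/D_ev)/(AUC_iv/D_iv) = (129.81/37.5)/(109.688/25) = 3.4616/4.38752 = 0.7890

F = 0.789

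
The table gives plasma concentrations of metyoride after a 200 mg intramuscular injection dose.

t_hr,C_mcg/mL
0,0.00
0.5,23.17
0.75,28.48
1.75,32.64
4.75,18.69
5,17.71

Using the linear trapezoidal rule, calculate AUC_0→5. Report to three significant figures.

Trapezoidal AUC_0→5:
  [0→0.5]: (0.00+23.17)/2 × 0.5 = 5.7925
  [0.5→0.75]: (23.17+28.48)/2 × 0.25 = 6.45625
  [0.75→1.75]: (28.48+32.64)/2 × 1 = 30.56
  [1.75→4.75]: (32.64+18.69)/2 × 3 = 76.995
  [4.75→5]: (18.69+17.71)/2 × 0.25 = 4.55
  Sum = 124.35375 mcg/mL·hr

AUC = 124 mcg/mL·hr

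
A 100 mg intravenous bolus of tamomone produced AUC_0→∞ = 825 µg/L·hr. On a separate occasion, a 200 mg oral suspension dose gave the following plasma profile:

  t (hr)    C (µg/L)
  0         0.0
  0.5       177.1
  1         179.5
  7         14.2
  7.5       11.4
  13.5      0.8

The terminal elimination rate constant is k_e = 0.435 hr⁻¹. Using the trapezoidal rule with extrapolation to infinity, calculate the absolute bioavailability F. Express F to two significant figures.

Trapezoidal AUC_0→13.5 (oral suspension):
  [0→0.5]: (0.0+177.1)/2 × 0.5 = 44.275
  [0.5→1]: (177.1+179.5)/2 × 0.5 = 89.15
  [1→7]: (179.5+14.2)/2 × 6 = 581.1
  [7→7.5]: (14.2+11.4)/2 × 0.5 = 6.4
  [7.5→13.5]: (11.4+0.8)/2 × 6 = 36.6
  Sum = 757.525 µg/L·hr
Tail: C_last/k_e = 0.8/0.435 = 1.839
AUC_0→∞ (oral suspension) = 757.525 + 1.839 = 759.364 µg/L·hr
F = (AUC_ev/D_ev)/(AUC_iv/D_iv) = (759.364/200)/(825/100) = 3.79682/8.25 = 0.4602

F = 0.46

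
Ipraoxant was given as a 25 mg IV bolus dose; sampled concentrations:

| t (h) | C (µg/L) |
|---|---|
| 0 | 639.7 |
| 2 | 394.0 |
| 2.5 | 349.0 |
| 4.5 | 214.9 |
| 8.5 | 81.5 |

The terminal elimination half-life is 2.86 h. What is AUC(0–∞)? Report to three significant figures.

Trapezoidal AUC_0→8.5:
  [0→2]: (639.7+394.0)/2 × 2 = 1033.7
  [2→2.5]: (394.0+349.0)/2 × 0.5 = 185.75
  [2.5→4.5]: (349.0+214.9)/2 × 2 = 563.9
  [4.5→8.5]: (214.9+81.5)/2 × 4 = 592.8
  Sum = 2376.15 µg/L·h
k_e = ln2 / t½ = 0.693147 / 2.86 = 0.2424 h^-1
Extrapolated tail: C_last / k_e = 81.5 / 0.2424 = 336.221
AUC_0→∞ = 2376.15 + 336.221 = 2712.371 µg/L·h

AUC = 2710 µg/L·h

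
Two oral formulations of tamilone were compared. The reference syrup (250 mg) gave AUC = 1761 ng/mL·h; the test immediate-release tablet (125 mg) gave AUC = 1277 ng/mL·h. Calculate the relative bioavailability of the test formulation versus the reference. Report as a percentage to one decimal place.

F_rel = (AUC_test/D_test) / (AUC_ref/D_ref)
      = (1277/125) / (1761/250)
      = 10.216 / 7.044 = 1.4503 = 145.03%

F_rel = 145.0%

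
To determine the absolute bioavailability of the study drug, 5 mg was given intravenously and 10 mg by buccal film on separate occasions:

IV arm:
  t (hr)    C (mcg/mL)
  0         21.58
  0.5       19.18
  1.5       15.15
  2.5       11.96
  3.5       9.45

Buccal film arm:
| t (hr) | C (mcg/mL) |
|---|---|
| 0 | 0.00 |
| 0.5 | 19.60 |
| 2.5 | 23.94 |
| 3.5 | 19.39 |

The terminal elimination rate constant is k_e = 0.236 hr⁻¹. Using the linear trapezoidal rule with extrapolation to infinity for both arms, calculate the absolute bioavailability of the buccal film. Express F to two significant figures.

F = 0.83

Trapezoidal AUC_0→3.5 (IV):
  [0→0.5]: (21.58+19.18)/2 × 0.5 = 10.19
  [0.5→1.5]: (19.18+15.15)/2 × 1 = 17.165
  [1.5→2.5]: (15.15+11.96)/2 × 1 = 13.555
  [2.5→3.5]: (11.96+9.45)/2 × 1 = 10.705
  Sum = 51.615 mcg/mL·hr
IV tail: 9.45/0.236 = 40.042; AUC_iv,0→∞ = 51.615 + 40.042 = 91.657 mcg/mL·hr
Trapezoidal AUC_0→3.5 (buccal film):
  [0→0.5]: (0.00+19.60)/2 × 0.5 = 4.9
  [0.5→2.5]: (19.60+23.94)/2 × 2 = 43.54
  [2.5→3.5]: (23.94+19.39)/2 × 1 = 21.665
  Sum = 70.105 mcg/mL·hr
buccal film tail: 19.39/0.236 = 82.161; AUC_ev,0→∞ = 70.105 + 82.161 = 152.266 mcg/mL·hr
F = (AUC_ev/D_ev)/(AUC_iv/D_iv) = (152.266/10)/(91.657/5) = 15.2266/18.3314 = 0.8306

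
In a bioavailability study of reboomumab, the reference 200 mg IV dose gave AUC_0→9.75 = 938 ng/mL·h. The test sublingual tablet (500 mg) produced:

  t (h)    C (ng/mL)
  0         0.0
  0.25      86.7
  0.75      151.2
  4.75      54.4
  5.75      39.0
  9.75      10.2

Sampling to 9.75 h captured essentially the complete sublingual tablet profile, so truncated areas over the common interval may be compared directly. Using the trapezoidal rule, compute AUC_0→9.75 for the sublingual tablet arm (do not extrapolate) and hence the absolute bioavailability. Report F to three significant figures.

F = 0.267

Trapezoidal AUC_0→9.75 (sublingual tablet):
  [0→0.25]: (0.0+86.7)/2 × 0.25 = 10.8375
  [0.25→0.75]: (86.7+151.2)/2 × 0.5 = 59.475
  [0.75→4.75]: (151.2+54.4)/2 × 4 = 411.2
  [4.75→5.75]: (54.4+39.0)/2 × 1 = 46.7
  [5.75→9.75]: (39.0+10.2)/2 × 4 = 98.4
  Sum = 626.6125 ng/mL·h
F = (AUC_ev/D_ev)/(AUC_iv/D_iv) = (626.6125/500)/(938/200) = 1.253225/4.69 = 0.2672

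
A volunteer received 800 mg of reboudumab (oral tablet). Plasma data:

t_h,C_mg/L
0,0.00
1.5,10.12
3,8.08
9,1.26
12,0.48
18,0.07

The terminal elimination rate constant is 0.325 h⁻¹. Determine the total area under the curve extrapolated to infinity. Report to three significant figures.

Trapezoidal AUC_0→18:
  [0→1.5]: (0.00+10.12)/2 × 1.5 = 7.59
  [1.5→3]: (10.12+8.08)/2 × 1.5 = 13.65
  [3→9]: (8.08+1.26)/2 × 6 = 28.02
  [9→12]: (1.26+0.48)/2 × 3 = 2.61
  [12→18]: (0.48+0.07)/2 × 6 = 1.65
  Sum = 53.52 mg/L·h
Extrapolated tail: C_last / k_e = 0.07 / 0.325 = 0.215
AUC_0→∞ = 53.52 + 0.215 = 53.735 mg/L·h

AUC = 53.7 mg/L·h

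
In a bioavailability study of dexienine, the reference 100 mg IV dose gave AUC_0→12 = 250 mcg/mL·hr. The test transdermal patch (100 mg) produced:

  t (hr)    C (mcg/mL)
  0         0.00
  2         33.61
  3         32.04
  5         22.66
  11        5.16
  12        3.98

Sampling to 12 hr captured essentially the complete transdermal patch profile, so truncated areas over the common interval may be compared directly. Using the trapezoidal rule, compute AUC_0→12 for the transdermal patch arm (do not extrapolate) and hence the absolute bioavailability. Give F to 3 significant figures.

F = 0.837

Trapezoidal AUC_0→12 (transdermal patch):
  [0→2]: (0.00+33.61)/2 × 2 = 33.61
  [2→3]: (33.61+32.04)/2 × 1 = 32.825
  [3→5]: (32.04+22.66)/2 × 2 = 54.7
  [5→11]: (22.66+5.16)/2 × 6 = 83.46
  [11→12]: (5.16+3.98)/2 × 1 = 4.57
  Sum = 209.165 mcg/mL·hr
F = (AUC_ev/D_ev)/(AUC_iv/D_iv) = (209.165/100)/(250/100) = 2.09165/2.5 = 0.8367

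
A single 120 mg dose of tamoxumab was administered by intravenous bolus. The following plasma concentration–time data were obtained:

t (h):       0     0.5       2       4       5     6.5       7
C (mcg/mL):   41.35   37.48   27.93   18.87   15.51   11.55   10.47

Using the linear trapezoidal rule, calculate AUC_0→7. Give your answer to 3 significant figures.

Trapezoidal AUC_0→7:
  [0→0.5]: (41.35+37.48)/2 × 0.5 = 19.7075
  [0.5→2]: (37.48+27.93)/2 × 1.5 = 49.0575
  [2→4]: (27.93+18.87)/2 × 2 = 46.8
  [4→5]: (18.87+15.51)/2 × 1 = 17.19
  [5→6.5]: (15.51+11.55)/2 × 1.5 = 20.295
  [6.5→7]: (11.55+10.47)/2 × 0.5 = 5.505
  Sum = 158.555 mcg/mL·h

AUC = 159 mcg/mL·h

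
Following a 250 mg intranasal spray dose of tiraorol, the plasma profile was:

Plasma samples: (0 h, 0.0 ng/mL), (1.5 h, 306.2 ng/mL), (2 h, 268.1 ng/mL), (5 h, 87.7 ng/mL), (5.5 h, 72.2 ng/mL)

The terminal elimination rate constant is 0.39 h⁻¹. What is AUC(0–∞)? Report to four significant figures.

Trapezoidal AUC_0→5.5:
  [0→1.5]: (0.0+306.2)/2 × 1.5 = 229.65
  [1.5→2]: (306.2+268.1)/2 × 0.5 = 143.575
  [2→5]: (268.1+87.7)/2 × 3 = 533.7
  [5→5.5]: (87.7+72.2)/2 × 0.5 = 39.975
  Sum = 946.9 ng/mL·h
Extrapolated tail: C_last / k_e = 72.2 / 0.39 = 185.128
AUC_0→∞ = 946.9 + 185.128 = 1132.028 ng/mL·h

AUC = 1132 ng/mL·h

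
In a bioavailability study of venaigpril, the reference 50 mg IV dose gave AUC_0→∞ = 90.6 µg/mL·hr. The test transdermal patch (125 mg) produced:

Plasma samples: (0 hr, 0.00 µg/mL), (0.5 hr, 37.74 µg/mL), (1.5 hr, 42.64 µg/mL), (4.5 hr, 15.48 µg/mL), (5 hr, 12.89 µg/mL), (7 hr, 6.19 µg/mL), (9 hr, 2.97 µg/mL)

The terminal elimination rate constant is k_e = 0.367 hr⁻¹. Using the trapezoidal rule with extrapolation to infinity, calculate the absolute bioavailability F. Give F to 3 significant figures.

Trapezoidal AUC_0→9 (transdermal patch):
  [0→0.5]: (0.00+37.74)/2 × 0.5 = 9.435
  [0.5→1.5]: (37.74+42.64)/2 × 1 = 40.19
  [1.5→4.5]: (42.64+15.48)/2 × 3 = 87.18
  [4.5→5]: (15.48+12.89)/2 × 0.5 = 7.0925
  [5→7]: (12.89+6.19)/2 × 2 = 19.08
  [7→9]: (6.19+2.97)/2 × 2 = 9.16
  Sum = 172.1375 µg/mL·hr
Tail: C_last/k_e = 2.97/0.367 = 8.093
AUC_0→∞ (transdermal patch) = 172.1375 + 8.093 = 180.2305 µg/mL·hr
F = (AUC_ev/D_ev)/(AUC_iv/D_iv) = (180.2305/125)/(90.6/50) = 1.441844/1.812 = 0.7957

F = 0.796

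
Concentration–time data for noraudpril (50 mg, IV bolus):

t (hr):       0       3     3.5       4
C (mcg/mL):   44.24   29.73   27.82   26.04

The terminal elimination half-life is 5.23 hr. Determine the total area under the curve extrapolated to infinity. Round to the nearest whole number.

AUC = 335 mcg/mL·hr

Trapezoidal AUC_0→4:
  [0→3]: (44.24+29.73)/2 × 3 = 110.955
  [3→3.5]: (29.73+27.82)/2 × 0.5 = 14.3875
  [3.5→4]: (27.82+26.04)/2 × 0.5 = 13.465
  Sum = 138.8075 mcg/mL·hr
k_e = ln2 / t½ = 0.693147 / 5.23 = 0.1325 hr^-1
Extrapolated tail: C_last / k_e = 26.04 / 0.1325 = 196.528
AUC_0→∞ = 138.8075 + 196.528 = 335.3355 mcg/mL·hr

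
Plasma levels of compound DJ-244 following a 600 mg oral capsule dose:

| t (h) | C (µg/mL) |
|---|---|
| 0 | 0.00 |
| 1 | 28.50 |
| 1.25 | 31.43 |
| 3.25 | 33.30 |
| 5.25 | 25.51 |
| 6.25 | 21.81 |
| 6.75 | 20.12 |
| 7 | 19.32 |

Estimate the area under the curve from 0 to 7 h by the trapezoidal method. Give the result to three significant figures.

AUC = 184 µg/mL·h

Trapezoidal AUC_0→7:
  [0→1]: (0.00+28.50)/2 × 1 = 14.25
  [1→1.25]: (28.50+31.43)/2 × 0.25 = 7.49125
  [1.25→3.25]: (31.43+33.30)/2 × 2 = 64.73
  [3.25→5.25]: (33.30+25.51)/2 × 2 = 58.81
  [5.25→6.25]: (25.51+21.81)/2 × 1 = 23.66
  [6.25→6.75]: (21.81+20.12)/2 × 0.5 = 10.4825
  [6.75→7]: (20.12+19.32)/2 × 0.25 = 4.93
  Sum = 184.35375 µg/mL·h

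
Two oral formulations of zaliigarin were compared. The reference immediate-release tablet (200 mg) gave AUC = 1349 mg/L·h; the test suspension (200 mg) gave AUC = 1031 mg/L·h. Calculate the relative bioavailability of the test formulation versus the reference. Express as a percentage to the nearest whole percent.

F_rel = 76%

F_rel = (AUC_test/D_test) / (AUC_ref/D_ref)
      = (1031/200) / (1349/200)
      = 5.155 / 6.745 = 0.7643 = 76.43%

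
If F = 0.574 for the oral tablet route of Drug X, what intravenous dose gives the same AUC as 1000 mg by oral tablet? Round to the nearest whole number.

Systemic exposure from an extravascular dose = F × D_ev, so the equivalent IV dose is F × D_ev.
D_iv = F × D_ev = 0.574 × 1000 = 574 mg

D_iv = 574 mg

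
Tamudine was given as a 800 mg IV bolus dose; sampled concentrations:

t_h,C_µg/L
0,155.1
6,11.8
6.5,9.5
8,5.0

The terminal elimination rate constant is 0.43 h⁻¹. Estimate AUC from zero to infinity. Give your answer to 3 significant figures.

Trapezoidal AUC_0→8:
  [0→6]: (155.1+11.8)/2 × 6 = 500.7
  [6→6.5]: (11.8+9.5)/2 × 0.5 = 5.325
  [6.5→8]: (9.5+5.0)/2 × 1.5 = 10.875
  Sum = 516.9 µg/L·h
Extrapolated tail: C_last / k_e = 5.0 / 0.43 = 11.628
AUC_0→∞ = 516.9 + 11.628 = 528.528 µg/L·h

AUC = 529 µg/L·h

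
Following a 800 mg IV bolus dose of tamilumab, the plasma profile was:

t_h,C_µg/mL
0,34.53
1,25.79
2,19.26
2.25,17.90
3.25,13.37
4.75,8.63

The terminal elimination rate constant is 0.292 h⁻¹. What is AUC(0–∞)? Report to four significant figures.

Trapezoidal AUC_0→4.75:
  [0→1]: (34.53+25.79)/2 × 1 = 30.16
  [1→2]: (25.79+19.26)/2 × 1 = 22.525
  [2→2.25]: (19.26+17.90)/2 × 0.25 = 4.645
  [2.25→3.25]: (17.90+13.37)/2 × 1 = 15.635
  [3.25→4.75]: (13.37+8.63)/2 × 1.5 = 16.5
  Sum = 89.465 µg/mL·h
Extrapolated tail: C_last / k_e = 8.63 / 0.292 = 29.555
AUC_0→∞ = 89.465 + 29.555 = 119.02 µg/mL·h

AUC = 119.0 µg/mL·h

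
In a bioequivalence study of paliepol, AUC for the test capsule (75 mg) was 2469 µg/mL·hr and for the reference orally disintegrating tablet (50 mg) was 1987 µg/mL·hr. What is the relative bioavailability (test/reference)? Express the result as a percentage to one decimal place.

F_rel = (AUC_test/D_test) / (AUC_ref/D_ref)
      = (2469/75) / (1987/50)
      = 32.92 / 39.74 = 0.8284 = 82.84%

F_rel = 82.8%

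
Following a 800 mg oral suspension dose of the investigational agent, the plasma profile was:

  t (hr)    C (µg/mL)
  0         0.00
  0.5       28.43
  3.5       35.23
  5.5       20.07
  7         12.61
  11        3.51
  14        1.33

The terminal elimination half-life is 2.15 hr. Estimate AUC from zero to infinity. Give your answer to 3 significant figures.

Trapezoidal AUC_0→14:
  [0→0.5]: (0.00+28.43)/2 × 0.5 = 7.1075
  [0.5→3.5]: (28.43+35.23)/2 × 3 = 95.49
  [3.5→5.5]: (35.23+20.07)/2 × 2 = 55.3
  [5.5→7]: (20.07+12.61)/2 × 1.5 = 24.51
  [7→11]: (12.61+3.51)/2 × 4 = 32.24
  [11→14]: (3.51+1.33)/2 × 3 = 7.26
  Sum = 221.9075 µg/mL·hr
k_e = ln2 / t½ = 0.693147 / 2.15 = 0.3224 hr^-1
Extrapolated tail: C_last / k_e = 1.33 / 0.3224 = 4.125
AUC_0→∞ = 221.9075 + 4.125 = 226.0325 µg/mL·hr

AUC = 226 µg/mL·hr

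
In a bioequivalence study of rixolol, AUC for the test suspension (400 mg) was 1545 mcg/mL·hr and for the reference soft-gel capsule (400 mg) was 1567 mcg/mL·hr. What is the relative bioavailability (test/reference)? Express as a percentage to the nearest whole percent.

F_rel = (AUC_test/D_test) / (AUC_ref/D_ref)
      = (1545/400) / (1567/400)
      = 3.8625 / 3.9175 = 0.9860 = 98.60%

F_rel = 99%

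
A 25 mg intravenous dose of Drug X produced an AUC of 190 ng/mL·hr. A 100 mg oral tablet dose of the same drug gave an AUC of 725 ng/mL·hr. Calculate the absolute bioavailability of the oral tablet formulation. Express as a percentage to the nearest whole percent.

F = (AUC_ev / D_ev) / (AUC_iv / D_iv)
  = (725/100) / (190/25)
  = 7.25 / 7.6 = 0.9539
  = 95.39%

F = 95%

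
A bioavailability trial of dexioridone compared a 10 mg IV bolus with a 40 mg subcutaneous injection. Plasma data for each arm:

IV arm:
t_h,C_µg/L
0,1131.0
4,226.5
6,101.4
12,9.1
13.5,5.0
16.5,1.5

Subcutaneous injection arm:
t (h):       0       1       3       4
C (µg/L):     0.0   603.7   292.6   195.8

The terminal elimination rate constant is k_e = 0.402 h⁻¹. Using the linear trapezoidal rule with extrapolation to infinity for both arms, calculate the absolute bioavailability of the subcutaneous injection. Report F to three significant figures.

Trapezoidal AUC_0→16.5 (IV):
  [0→4]: (1131.0+226.5)/2 × 4 = 2715.0
  [4→6]: (226.5+101.4)/2 × 2 = 327.9
  [6→12]: (101.4+9.1)/2 × 6 = 331.5
  [12→13.5]: (9.1+5.0)/2 × 1.5 = 10.575
  [13.5→16.5]: (5.0+1.5)/2 × 3 = 9.75
  Sum = 3394.725 µg/L·h
IV tail: 1.5/0.402 = 3.731; AUC_iv,0→∞ = 3394.725 + 3.731 = 3398.456 µg/L·h
Trapezoidal AUC_0→4 (subcutaneous injection):
  [0→1]: (0.0+603.7)/2 × 1 = 301.85
  [1→3]: (603.7+292.6)/2 × 2 = 896.3
  [3→4]: (292.6+195.8)/2 × 1 = 244.2
  Sum = 1442.35 µg/L·h
subcutaneous injection tail: 195.8/0.402 = 487.065; AUC_ev,0→∞ = 1442.35 + 487.065 = 1929.415 µg/L·h
F = (AUC_ev/D_ev)/(AUC_iv/D_iv) = (1929.415/40)/(3398.456/10) = 48.235375/339.8456 = 0.1419

F = 0.142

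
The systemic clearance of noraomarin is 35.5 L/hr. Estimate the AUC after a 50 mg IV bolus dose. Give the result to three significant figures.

AUC = 1.41 mg/L·hr

AUC_0→∞ = Dose_iv / CL
        = 50 / 35.5 = 1.40845 mg/L·hr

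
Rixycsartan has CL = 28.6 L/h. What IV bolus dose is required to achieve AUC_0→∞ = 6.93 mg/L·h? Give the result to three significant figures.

Dose_iv = CL × AUC_0→∞
     = 28.6 × 6.93 = 198.198 mg

Dose = 198 mg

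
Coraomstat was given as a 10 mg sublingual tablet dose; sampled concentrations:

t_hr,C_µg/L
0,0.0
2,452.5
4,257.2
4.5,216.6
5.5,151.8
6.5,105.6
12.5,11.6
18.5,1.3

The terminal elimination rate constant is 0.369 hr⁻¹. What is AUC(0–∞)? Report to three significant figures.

Trapezoidal AUC_0→18.5:
  [0→2]: (0.0+452.5)/2 × 2 = 452.5
  [2→4]: (452.5+257.2)/2 × 2 = 709.7
  [4→4.5]: (257.2+216.6)/2 × 0.5 = 118.45
  [4.5→5.5]: (216.6+151.8)/2 × 1 = 184.2
  [5.5→6.5]: (151.8+105.6)/2 × 1 = 128.7
  [6.5→12.5]: (105.6+11.6)/2 × 6 = 351.6
  [12.5→18.5]: (11.6+1.3)/2 × 6 = 38.7
  Sum = 1983.85 µg/L·hr
Extrapolated tail: C_last / k_e = 1.3 / 0.369 = 3.523
AUC_0→∞ = 1983.85 + 3.523 = 1987.373 µg/L·hr

AUC = 1990 µg/L·hr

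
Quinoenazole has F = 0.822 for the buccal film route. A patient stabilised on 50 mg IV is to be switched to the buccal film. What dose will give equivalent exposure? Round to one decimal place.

D_buccal = 60.8 mg

For equal systemic exposure: F × D_ev = D_iv
D_ev = D_iv / F = 50 / 0.822 = 60.8273 mg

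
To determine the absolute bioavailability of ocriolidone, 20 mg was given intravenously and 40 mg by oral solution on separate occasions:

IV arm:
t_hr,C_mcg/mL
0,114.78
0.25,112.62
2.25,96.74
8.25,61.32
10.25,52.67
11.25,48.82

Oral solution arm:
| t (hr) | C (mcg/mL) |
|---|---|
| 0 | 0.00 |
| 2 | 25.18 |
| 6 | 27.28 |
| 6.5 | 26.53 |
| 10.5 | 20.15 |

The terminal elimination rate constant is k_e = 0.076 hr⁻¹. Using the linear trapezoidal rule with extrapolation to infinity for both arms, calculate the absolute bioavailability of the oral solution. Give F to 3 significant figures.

F = 0.165

Trapezoidal AUC_0→11.25 (IV):
  [0→0.25]: (114.78+112.62)/2 × 0.25 = 28.425
  [0.25→2.25]: (112.62+96.74)/2 × 2 = 209.36
  [2.25→8.25]: (96.74+61.32)/2 × 6 = 474.18
  [8.25→10.25]: (61.32+52.67)/2 × 2 = 113.99
  [10.25→11.25]: (52.67+48.82)/2 × 1 = 50.745
  Sum = 876.7 mcg/mL·hr
IV tail: 48.82/0.076 = 642.368; AUC_iv,0→∞ = 876.7 + 642.368 = 1519.068 mcg/mL·hr
Trapezoidal AUC_0→10.5 (oral solution):
  [0→2]: (0.00+25.18)/2 × 2 = 25.18
  [2→6]: (25.18+27.28)/2 × 4 = 104.92
  [6→6.5]: (27.28+26.53)/2 × 0.5 = 13.4525
  [6.5→10.5]: (26.53+20.15)/2 × 4 = 93.36
  Sum = 236.9125 mcg/mL·hr
oral solution tail: 20.15/0.076 = 265.132; AUC_ev,0→∞ = 236.9125 + 265.132 = 502.0445 mcg/mL·hr
F = (AUC_ev/D_ev)/(AUC_iv/D_iv) = (502.0445/40)/(1519.068/20) = 12.5511/75.9534 = 0.1652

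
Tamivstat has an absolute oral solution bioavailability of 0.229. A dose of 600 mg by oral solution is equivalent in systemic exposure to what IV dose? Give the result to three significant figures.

D_iv = 137 mg

Systemic exposure from an extravascular dose = F × D_ev, so the equivalent IV dose is F × D_ev.
D_iv = F × D_ev = 0.229 × 600 = 137.4 mg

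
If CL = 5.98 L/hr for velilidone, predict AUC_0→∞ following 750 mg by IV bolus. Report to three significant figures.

AUC = 125 mg/L·hr

AUC_0→∞ = Dose_iv / CL
        = 750 / 5.98 = 125.418 mg/L·hr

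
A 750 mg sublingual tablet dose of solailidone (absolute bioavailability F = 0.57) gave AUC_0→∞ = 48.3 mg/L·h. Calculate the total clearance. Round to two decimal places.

CL = F × Dose / AUC_0→∞
   = 0.57 × 750 / 48.3 = 8.85093 L/h

CL = 8.85 L/h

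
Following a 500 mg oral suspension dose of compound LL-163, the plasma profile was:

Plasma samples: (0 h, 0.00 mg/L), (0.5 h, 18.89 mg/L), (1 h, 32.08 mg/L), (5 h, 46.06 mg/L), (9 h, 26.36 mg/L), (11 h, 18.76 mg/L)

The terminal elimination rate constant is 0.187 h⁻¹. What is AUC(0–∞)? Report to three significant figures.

Trapezoidal AUC_0→11:
  [0→0.5]: (0.00+18.89)/2 × 0.5 = 4.7225
  [0.5→1]: (18.89+32.08)/2 × 0.5 = 12.7425
  [1→5]: (32.08+46.06)/2 × 4 = 156.28
  [5→9]: (46.06+26.36)/2 × 4 = 144.84
  [9→11]: (26.36+18.76)/2 × 2 = 45.12
  Sum = 363.705 mg/L·h
Extrapolated tail: C_last / k_e = 18.76 / 0.187 = 100.321
AUC_0→∞ = 363.705 + 100.321 = 464.026 mg/L·h

AUC = 464 mg/L·h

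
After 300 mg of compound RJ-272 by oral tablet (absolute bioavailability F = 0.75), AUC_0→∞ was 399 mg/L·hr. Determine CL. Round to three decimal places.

CL = 0.564 L/hr

CL = F × Dose / AUC_0→∞
   = 0.75 × 300 / 399 = 0.56391 L/hr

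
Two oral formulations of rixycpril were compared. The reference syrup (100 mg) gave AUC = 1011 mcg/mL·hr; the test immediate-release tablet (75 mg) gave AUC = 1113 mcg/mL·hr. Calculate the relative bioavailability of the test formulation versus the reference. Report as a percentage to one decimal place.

F_rel = 146.8%

F_rel = (AUC_test/D_test) / (AUC_ref/D_ref)
      = (1113/75) / (1011/100)
      = 14.84 / 10.11 = 1.4679 = 146.79%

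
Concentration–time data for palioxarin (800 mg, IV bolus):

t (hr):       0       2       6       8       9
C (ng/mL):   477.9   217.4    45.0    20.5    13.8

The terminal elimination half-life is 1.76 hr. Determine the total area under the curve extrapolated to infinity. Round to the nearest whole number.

AUC = 1338 ng/mL·hr

Trapezoidal AUC_0→9:
  [0→2]: (477.9+217.4)/2 × 2 = 695.3
  [2→6]: (217.4+45.0)/2 × 4 = 524.8
  [6→8]: (45.0+20.5)/2 × 2 = 65.5
  [8→9]: (20.5+13.8)/2 × 1 = 17.15
  Sum = 1302.75 ng/mL·hr
k_e = ln2 / t½ = 0.693147 / 1.76 = 0.3938 hr^-1
Extrapolated tail: C_last / k_e = 13.8 / 0.3938 = 35.043
AUC_0→∞ = 1302.75 + 35.043 = 1337.793 ng/mL·hr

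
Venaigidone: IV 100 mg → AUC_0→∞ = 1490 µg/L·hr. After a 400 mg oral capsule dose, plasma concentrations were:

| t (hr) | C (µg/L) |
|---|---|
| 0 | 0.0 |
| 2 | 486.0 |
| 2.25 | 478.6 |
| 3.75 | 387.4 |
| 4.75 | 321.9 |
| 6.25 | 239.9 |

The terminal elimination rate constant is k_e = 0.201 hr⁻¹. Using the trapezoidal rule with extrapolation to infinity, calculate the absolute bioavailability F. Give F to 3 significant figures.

F = 0.541

Trapezoidal AUC_0→6.25 (oral capsule):
  [0→2]: (0.0+486.0)/2 × 2 = 486.0
  [2→2.25]: (486.0+478.6)/2 × 0.25 = 120.575
  [2.25→3.75]: (478.6+387.4)/2 × 1.5 = 649.5
  [3.75→4.75]: (387.4+321.9)/2 × 1 = 354.65
  [4.75→6.25]: (321.9+239.9)/2 × 1.5 = 421.35
  Sum = 2032.075 µg/L·hr
Tail: C_last/k_e = 239.9/0.201 = 1193.532
AUC_0→∞ (oral capsule) = 2032.075 + 1193.532 = 3225.607 µg/L·hr
F = (AUC_ev/D_ev)/(AUC_iv/D_iv) = (3225.607/400)/(1490/100) = 8.0640175/14.9 = 0.5412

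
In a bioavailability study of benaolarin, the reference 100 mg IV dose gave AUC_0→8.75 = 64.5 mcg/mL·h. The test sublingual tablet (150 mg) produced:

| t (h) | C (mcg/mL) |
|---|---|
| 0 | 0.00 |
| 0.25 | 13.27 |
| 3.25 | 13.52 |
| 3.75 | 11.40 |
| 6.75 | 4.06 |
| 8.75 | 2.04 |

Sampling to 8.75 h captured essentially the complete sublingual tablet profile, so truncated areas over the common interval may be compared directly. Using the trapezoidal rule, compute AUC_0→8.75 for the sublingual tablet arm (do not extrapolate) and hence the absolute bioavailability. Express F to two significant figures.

F = 0.80

Trapezoidal AUC_0→8.75 (sublingual tablet):
  [0→0.25]: (0.00+13.27)/2 × 0.25 = 1.65875
  [0.25→3.25]: (13.27+13.52)/2 × 3 = 40.185
  [3.25→3.75]: (13.52+11.40)/2 × 0.5 = 6.23
  [3.75→6.75]: (11.40+4.06)/2 × 3 = 23.19
  [6.75→8.75]: (4.06+2.04)/2 × 2 = 6.1
  Sum = 77.36375 mcg/mL·h
F = (AUC_ev/D_ev)/(AUC_iv/D_iv) = (77.36375/150)/(64.5/100) = 0.515758/0.645 = 0.7996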